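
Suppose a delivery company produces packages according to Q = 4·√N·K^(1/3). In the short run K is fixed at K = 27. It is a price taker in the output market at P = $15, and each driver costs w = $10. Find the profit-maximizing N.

N* = 81

With K = 27, MP_N = (1/2)·4·N^(-1/2)·27^(1/3) = 6·N^(-1/2).
Profit maximization for a price taker requires P·MP_N = w: 15·6·N^(-1/2) = 10.
So N^(-1/2) = 1/9, which gives N = 81.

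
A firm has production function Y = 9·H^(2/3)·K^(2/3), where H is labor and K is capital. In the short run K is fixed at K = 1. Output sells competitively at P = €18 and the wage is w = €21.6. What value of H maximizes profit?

H* = 125

With K = 1, MP_H = (2/3)·9·H^(-1/3)·1^(2/3) = 6·H^(-1/3).
Profit maximization for a price taker requires P·MP_H = w: 18·6·H^(-1/3) = 21.6.
So H^(-1/3) = 0.2, which gives H = 125.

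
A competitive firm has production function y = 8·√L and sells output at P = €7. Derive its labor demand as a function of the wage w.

MP_L = (1/2)·8·L^(-1/2) = 4·L^(-1/2).
Setting P·MP_L = w: 28·L^(-1/2) = w.
Solving for L: L^(-1/2) = w/28, so L = (28/w)^(2).

L(w) = 784/w²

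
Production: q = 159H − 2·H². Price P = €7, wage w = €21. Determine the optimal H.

H* = 39

The marginal product of H is MP_H = 159 − 4H.
A price-taking firm hires until the value of the marginal product equals the wage: P·MP_H = w, so 7·(159 − 4H) = 21.
Then 159 − 4H = 3, giving H = 39.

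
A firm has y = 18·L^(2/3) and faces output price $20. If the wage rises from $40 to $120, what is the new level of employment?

L* = 8

From P·MP_L = w with MP_L = 12·L^(-1/3), the labor demand is L(w) = (240/w)^(3).
At w = 40: L = 216. At w = 120: L = 8.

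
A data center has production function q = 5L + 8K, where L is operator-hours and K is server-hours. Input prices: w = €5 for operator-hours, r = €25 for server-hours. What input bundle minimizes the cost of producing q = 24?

L* = 4.8, K* = 0

The inputs are perfect substitutes, so the firm uses whichever has the lower cost per unit of output.
Cost per unit of output via L is w/5 = 1; via K it is r/8 = 3.125. L is cheaper.
Producing q = 24 with L alone: L = 4.8, K = 0.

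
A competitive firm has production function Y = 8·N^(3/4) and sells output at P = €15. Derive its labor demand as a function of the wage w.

MP_N = (3/4)·8·N^(-1/4) = 6·N^(-1/4).
Setting P·MP_N = w: 90·N^(-1/4) = w.
Solving for N: N^(-1/4) = w/90, so N = (90/w)^(4).

N(w) = (90/w)^(4)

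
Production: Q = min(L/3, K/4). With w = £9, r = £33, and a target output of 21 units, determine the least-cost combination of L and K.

With a fixed-proportions technology, the cost-minimizing bundle uses no slack in either input: L/3 = K/4 = Q.
So L = 3·21 = 63 and K = 4·21 = 84.

L* = 63, K* = 84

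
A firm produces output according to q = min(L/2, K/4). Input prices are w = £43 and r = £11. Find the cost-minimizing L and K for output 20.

With a fixed-proportions technology, the cost-minimizing bundle uses no slack in either input: L/2 = K/4 = q.
So L = 2·20 = 40 and K = 4·20 = 80.

L* = 40, K* = 80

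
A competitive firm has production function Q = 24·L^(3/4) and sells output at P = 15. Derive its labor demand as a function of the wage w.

L(w) = (270/w)^(4)

MP_L = (3/4)·24·L^(-1/4) = 18·L^(-1/4).
Setting P·MP_L = w: 270·L^(-1/4) = w.
Solving for L: L^(-1/4) = w/270, so L = (270/w)^(4).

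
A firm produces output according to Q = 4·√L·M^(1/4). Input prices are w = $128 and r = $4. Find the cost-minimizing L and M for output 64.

Cost minimization requires the marginal rate of technical substitution to equal the input-price ratio: MP_L/MP_M = w/r.
Here MP_L/MP_M = (1/2)·(M/L)/(1/4) = 2·(M/L). Setting this equal to 128/4 = 32 gives M = 16L.
Substituting into Q = 64: 4·L^(1/2)·(16L)^(1/4) = 64.
Solving, L = 16 and M = 256.

L* = 16, M* = 256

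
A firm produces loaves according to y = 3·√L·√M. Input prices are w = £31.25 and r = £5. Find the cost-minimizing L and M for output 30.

Cost minimization requires the marginal rate of technical substitution to equal the input-price ratio: MP_L/MP_M = w/r.
Here MP_L/MP_M = (1/2)·(M/L)/(1/2) = (M/L). Setting this equal to 31.25/5 = 6.25 gives M = 6.25L.
Substituting into y = 30: 3·L^(1/2)·(6.25L)^(1/2) = 30.
Solving, L = 4 and M = 25.

L* = 4, M* = 25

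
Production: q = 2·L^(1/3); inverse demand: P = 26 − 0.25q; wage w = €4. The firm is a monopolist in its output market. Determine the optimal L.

L* = 8

Marginal revenue from the inverse demand is MR = 26 − 0.5q.
The marginal product is MP_L = (2/3)·L^(-2/3).
A monopolist hires until marginal revenue product equals the wage: MR·MP_L = w.
At L, q = 2·L^(1/3). Substituting and solving: (26 − L^(1/3))·(2/3)·L^(-2/3) = 4 gives L = 8.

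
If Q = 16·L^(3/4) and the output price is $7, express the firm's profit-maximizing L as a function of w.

L(w) = (84/w)^(4)

MP_L = (3/4)·16·L^(-1/4) = 12·L^(-1/4).
Setting P·MP_L = w: 84·L^(-1/4) = w.
Solving for L: L^(-1/4) = w/84, so L = (84/w)^(4).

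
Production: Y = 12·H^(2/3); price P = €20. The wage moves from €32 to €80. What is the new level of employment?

H* = 8

From P·MP_H = w with MP_H = 8·H^(-1/3), the labor demand is H(w) = (160/w)^(3).
At w = 32: H = 125. At w = 80: H = 8.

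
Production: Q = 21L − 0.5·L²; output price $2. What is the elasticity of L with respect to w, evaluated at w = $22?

ε = -1.1

From P·MP_L = w with MP_L = 21 − L, labor demand is L(w) = 21 − w/2.
dL/dw = −1/(2) = -0.5.
At w = 22, L = 10, so ε = (dL/dw)·(w/L) = (-0.5)·(22/10) = -1.1.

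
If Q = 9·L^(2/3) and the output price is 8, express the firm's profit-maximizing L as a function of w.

L(w) = 110592/w³

MP_L = (2/3)·9·L^(-1/3) = 6·L^(-1/3).
Setting P·MP_L = w: 48·L^(-1/3) = w.
Solving for L: L^(-1/3) = w/48, so L = (48/w)^(3).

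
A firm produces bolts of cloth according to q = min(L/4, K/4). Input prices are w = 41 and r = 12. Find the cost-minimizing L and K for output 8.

L* = 32, K* = 32

With a fixed-proportions technology, the cost-minimizing bundle uses no slack in either input: L/4 = K/4 = q.
So L = 4·8 = 32 and K = 4·8 = 32.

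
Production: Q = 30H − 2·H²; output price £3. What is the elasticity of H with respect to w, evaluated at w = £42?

From P·MP_H = w with MP_H = 30 − 4H, labor demand is H(w) = (30 − w/3)/4.
dH/dw = −1/(12) = -1/12.
At w = 42, H = 4, so ε = (dH/dw)·(w/H) = (-1/12)·(42/4) = -0.875.

ε = -0.875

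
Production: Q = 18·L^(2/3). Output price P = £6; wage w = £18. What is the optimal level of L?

MP_L = (2/3)·18·L^(-1/3) = 12·L^(-1/3).
Profit maximization for a price taker requires P·MP_L = w: 6·12·L^(-1/3) = 18.
So L^(-1/3) = 0.25, which gives L = 64.

L* = 64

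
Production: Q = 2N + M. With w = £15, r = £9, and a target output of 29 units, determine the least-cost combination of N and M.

N* = 14.5, M* = 0

The inputs are perfect substitutes, so the firm uses whichever has the lower cost per unit of output.
Cost per unit of output via N is 7.5; via M it is 9. N is cheaper.
Producing Q = 29 with N alone: N = 14.5, M = 0.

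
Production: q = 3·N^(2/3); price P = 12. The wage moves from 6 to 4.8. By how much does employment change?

From P·MP_N = w with MP_N = 2·N^(-1/3), the labor demand is N(w) = (24/w)^(3).
At w = 6: N = 64. At w = 4.8: N = 125.
ΔN = 125 − 64 = 61.

ΔN = 61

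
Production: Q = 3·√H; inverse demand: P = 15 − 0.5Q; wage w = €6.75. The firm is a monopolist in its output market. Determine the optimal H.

Marginal revenue from the inverse demand is MR = 15 − Q.
The marginal product is MP_H = 1.5·H^(-1/2).
A monopolist hires until marginal revenue product equals the wage: MR·MP_H = w.
At H, Q = 3·√H. Substituting and solving: (15 − 3·√H)·1.5·H^(-1/2) = 6.75 gives H = 4.

H* = 4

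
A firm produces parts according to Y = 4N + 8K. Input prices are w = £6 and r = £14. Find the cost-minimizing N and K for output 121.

The inputs are perfect substitutes, so the firm uses whichever has the lower cost per unit of output.
Cost per unit of output via N is w/4 = 1.5; via K it is r/8 = 1.75. N is cheaper.
Producing Y = 121 with N alone: N = 30.25, K = 0.

N* = 30.25, K* = 0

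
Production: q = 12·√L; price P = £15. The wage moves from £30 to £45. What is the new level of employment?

From P·MP_L = w with MP_L = 6·L^(-1/2), the labor demand is L(w) = (90/w)^(2).
At w = 30: L = 9. At w = 45: L = 4.

L* = 4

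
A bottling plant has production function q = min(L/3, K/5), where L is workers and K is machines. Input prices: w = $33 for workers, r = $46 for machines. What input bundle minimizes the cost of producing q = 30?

With a fixed-proportions technology, the cost-minimizing bundle uses no slack in either input: L/3 = K/5 = q.
So L = 3·30 = 90 and K = 5·30 = 150.

L* = 90, K* = 150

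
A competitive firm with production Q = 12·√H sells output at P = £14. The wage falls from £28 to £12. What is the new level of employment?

H* = 49

From P·MP_H = w with MP_H = 6·H^(-1/2), the labor demand is H(w) = (84/w)^(2).
At w = 28: H = 9. At w = 12: H = 49.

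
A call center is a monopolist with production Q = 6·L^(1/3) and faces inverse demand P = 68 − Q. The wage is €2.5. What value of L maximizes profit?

Marginal revenue from the inverse demand is MR = 68 − 2Q.
The marginal product is MP_L = 2·L^(-2/3).
A monopolist hires until marginal revenue product equals the wage: MR·MP_L = w.
At L, Q = 6·L^(1/3). Substituting and solving: (68 − 12·L^(1/3))·2·L^(-2/3) = 2.5 gives L = 64.

L* = 64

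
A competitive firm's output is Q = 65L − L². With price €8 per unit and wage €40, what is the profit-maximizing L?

The marginal product of L is MP_L = 65 − 2L.
A price-taking firm hires until the value of the marginal product equals the wage: P·MP_L = w, so 8·(65 − 2L) = 40.
Then 65 − 2L = 5, giving L = 30.

L* = 30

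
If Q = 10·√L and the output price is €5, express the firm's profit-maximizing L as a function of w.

L(w) = 625/w²

MP_L = (1/2)·10·L^(-1/2) = 5·L^(-1/2).
Setting P·MP_L = w: 25·L^(-1/2) = w.
Solving for L: L^(-1/2) = w/25, so L = (25/w)^(2).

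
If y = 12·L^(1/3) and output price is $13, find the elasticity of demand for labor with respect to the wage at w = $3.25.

ε = -1.5

MP_L = (1/3)·12·L^(-2/3), so P·MP_L = w gives 52·L^(-2/3) = w.
Solving, L(w) = (52/w)^(3/2). This is a constant-elasticity form: L ∝ w^(−3/2), so ε = −3/2.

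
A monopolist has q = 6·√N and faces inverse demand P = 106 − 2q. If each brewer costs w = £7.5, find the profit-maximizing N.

N* = 16

Marginal revenue from the inverse demand is MR = 106 − 4q.
The marginal product is MP_N = 3·N^(-1/2).
A monopolist hires until marginal revenue product equals the wage: MR·MP_N = w.
At N, q = 6·√N. Substituting and solving: (106 − 24·√N)·3·N^(-1/2) = 7.5 gives N = 16.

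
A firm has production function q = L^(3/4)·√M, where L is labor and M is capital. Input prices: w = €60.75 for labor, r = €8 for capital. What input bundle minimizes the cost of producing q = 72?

Cost minimization requires the marginal rate of technical substitution to equal the input-price ratio: MP_L/MP_M = w/r.
Here MP_L/MP_M = (3/4)·(M/L)/(1/2) = 1.5·(M/L). Setting this equal to 60.75/8 = 7.59375 gives M = 5.0625L.
Substituting into q = 72: L^(3/4)·(5.0625L)^(1/2) = 72.
Solving, L = 16 and M = 81.

L* = 16, M* = 81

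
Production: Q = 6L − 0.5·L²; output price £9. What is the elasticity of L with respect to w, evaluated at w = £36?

ε = -2

From P·MP_L = w with MP_L = 6 − L, labor demand is L(w) = 6 − w/9.
dL/dw = −1/(9) = -1/9.
At w = 36, L = 2, so ε = (dL/dw)·(w/L) = (-1/9)·(36/2) = -2.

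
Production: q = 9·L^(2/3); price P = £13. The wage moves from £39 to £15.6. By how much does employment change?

ΔL = 117

From P·MP_L = w with MP_L = 6·L^(-1/3), the labor demand is L(w) = (78/w)^(3).
At w = 39: L = 8. At w = 15.6: L = 125.
ΔL = 125 − 8 = 117.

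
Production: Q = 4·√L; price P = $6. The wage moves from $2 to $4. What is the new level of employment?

From P·MP_L = w with MP_L = 2·L^(-1/2), the labor demand is L(w) = (12/w)^(2).
At w = 2: L = 36. At w = 4: L = 9.

L* = 9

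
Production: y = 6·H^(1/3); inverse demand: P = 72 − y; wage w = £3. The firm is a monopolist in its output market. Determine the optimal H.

H* = 64

Marginal revenue from the inverse demand is MR = 72 − 2y.
The marginal product is MP_H = 2·H^(-2/3).
A monopolist hires until marginal revenue product equals the wage: MR·MP_H = w.
At H, y = 6·H^(1/3). Substituting and solving: (72 − 12·H^(1/3))·2·H^(-2/3) = 3 gives H = 64.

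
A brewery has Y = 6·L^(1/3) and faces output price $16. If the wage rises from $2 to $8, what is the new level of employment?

From P·MP_L = w with MP_L = 2·L^(-2/3), the labor demand is L(w) = (32/w)^(3/2).
At w = 2: L = 64. At w = 8: L = 8.

L* = 8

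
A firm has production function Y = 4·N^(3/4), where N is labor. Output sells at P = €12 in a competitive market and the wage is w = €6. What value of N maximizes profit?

MP_N = (3/4)·4·N^(-1/4) = 3·N^(-1/4).
Profit maximization for a price taker requires P·MP_N = w: 12·3·N^(-1/4) = 6.
So N^(-1/4) = 1/6, which gives N = 1296.

N* = 1296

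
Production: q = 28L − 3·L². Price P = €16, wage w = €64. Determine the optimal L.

L* = 4

The marginal product of L is MP_L = 28 − 6L.
A price-taking firm hires until the value of the marginal product equals the wage: P·MP_L = w, so 16·(28 − 6L) = 64.
Then 28 − 6L = 4, giving L = 4.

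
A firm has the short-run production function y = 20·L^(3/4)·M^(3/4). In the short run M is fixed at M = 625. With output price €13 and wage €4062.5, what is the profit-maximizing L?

With M = 625, MP_L = (3/4)·20·L^(-1/4)·625^(3/4) = 1875·L^(-1/4).
Profit maximization for a price taker requires P·MP_L = w: 13·1875·L^(-1/4) = 4062.5.
So L^(-1/4) = 1/6, which gives L = 1296.

L* = 1296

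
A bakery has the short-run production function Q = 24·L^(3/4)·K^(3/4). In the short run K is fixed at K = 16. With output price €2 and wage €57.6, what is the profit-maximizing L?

With K = 16, MP_L = (3/4)·24·L^(-1/4)·16^(3/4) = 144·L^(-1/4).
Profit maximization for a price taker requires P·MP_L = w: 2·144·L^(-1/4) = 57.6.
So L^(-1/4) = 0.2, which gives L = 625.

L* = 625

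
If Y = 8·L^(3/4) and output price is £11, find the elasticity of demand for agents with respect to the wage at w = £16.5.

MP_L = (3/4)·8·L^(-1/4), so P·MP_L = w gives 66·L^(-1/4) = w.
Solving, L(w) = (66/w)^(4). This is a constant-elasticity form: L ∝ w^(−4), so ε = −4.

ε = -4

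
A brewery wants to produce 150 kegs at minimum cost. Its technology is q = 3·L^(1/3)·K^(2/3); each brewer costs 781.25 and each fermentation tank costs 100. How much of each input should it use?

Cost minimization requires the marginal rate of technical substitution to equal the input-price ratio: MP_L/MP_K = w/r.
Here MP_L/MP_K = (1/3)·(K/L)/(2/3) = 0.5·(K/L). Setting this equal to 781.25/100 = 7.8125 gives K = 15.625L.
Substituting into q = 150: 3·L^(1/3)·(15.625L)^(2/3) = 150.
Solving, L = 8 and K = 125.

L* = 8, K* = 125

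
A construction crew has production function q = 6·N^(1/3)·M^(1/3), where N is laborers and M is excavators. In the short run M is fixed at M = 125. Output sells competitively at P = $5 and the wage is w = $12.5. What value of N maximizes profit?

N* = 8

With M = 125, MP_N = (1/3)·6·N^(-2/3)·125^(1/3) = 10·N^(-2/3).
Profit maximization for a price taker requires P·MP_N = w: 5·10·N^(-2/3) = 12.5.
So N^(-2/3) = 0.25, which gives N = 8.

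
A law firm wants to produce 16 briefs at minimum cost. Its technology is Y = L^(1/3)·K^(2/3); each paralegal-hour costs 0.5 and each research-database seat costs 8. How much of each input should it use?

Cost minimization requires the marginal rate of technical substitution to equal the input-price ratio: MP_L/MP_K = w/r.
Here MP_L/MP_K = (1/3)·(K/L)/(2/3) = 0.5·(K/L). Setting this equal to 0.5/8 = 0.0625 gives K = 0.125L.
Substituting into Y = 16: L^(1/3)·(0.125L)^(2/3) = 16.
Solving, L = 64 and K = 8.

L* = 64, K* = 8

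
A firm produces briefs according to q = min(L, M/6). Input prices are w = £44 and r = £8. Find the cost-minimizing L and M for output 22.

With a fixed-proportions technology, the cost-minimizing bundle uses no slack in either input: L = M/6 = q.
So L = 22 and M = 6·22 = 132.

L* = 22, M* = 132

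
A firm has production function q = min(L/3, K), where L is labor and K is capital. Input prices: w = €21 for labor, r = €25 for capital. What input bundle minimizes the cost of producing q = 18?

L* = 54, K* = 18

With a fixed-proportions technology, the cost-minimizing bundle uses no slack in either input: L/3 = K = q.
So L = 3·18 = 54 and K = 18.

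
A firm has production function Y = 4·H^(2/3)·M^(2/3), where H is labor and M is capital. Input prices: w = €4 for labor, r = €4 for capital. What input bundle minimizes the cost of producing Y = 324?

Cost minimization requires the marginal rate of technical substitution to equal the input-price ratio: MP_H/MP_M = w/r.
Here MP_H/MP_M = (2/3)·(M/H)/(2/3) = (M/H). Setting this equal to 4/4 = 1 gives M = H.
Substituting into Y = 324: 4·H^(2/3)·(H)^(2/3) = 324.
Solving, H = 27 and M = 27.

H* = 27, M* = 27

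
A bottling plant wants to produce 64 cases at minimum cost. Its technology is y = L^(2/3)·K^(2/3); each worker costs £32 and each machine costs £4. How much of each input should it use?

L* = 8, K* = 64

Cost minimization requires the marginal rate of technical substitution to equal the input-price ratio: MP_L/MP_K = w/r.
Here MP_L/MP_K = (2/3)·(K/L)/(2/3) = (K/L). Setting this equal to 32/4 = 8 gives K = 8L.
Substituting into y = 64: L^(2/3)·(8L)^(2/3) = 64.
Solving, L = 8 and K = 64.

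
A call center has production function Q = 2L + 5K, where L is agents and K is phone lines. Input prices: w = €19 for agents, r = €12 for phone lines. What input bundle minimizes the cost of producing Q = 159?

L* = 0, K* = 31.8

The inputs are perfect substitutes, so the firm uses whichever has the lower cost per unit of output.
Cost per unit of output via L is w/2 = 9.5; via K it is r/5 = 2.4. K is cheaper.
Producing Q = 159 with K alone: L = 0, K = 31.8.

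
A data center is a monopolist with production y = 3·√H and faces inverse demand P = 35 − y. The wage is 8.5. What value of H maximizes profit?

Marginal revenue from the inverse demand is MR = 35 − 2y.
The marginal product is MP_H = 1.5·H^(-1/2).
A monopolist hires until marginal revenue product equals the wage: MR·MP_H = w.
At H, y = 3·√H. Substituting and solving: (35 − 6·√H)·1.5·H^(-1/2) = 8.5 gives H = 9.

H* = 9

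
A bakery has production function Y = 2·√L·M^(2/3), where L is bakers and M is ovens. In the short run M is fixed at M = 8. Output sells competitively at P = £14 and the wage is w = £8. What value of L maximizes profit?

With M = 8, MP_L = (1/2)·2·L^(-1/2)·8^(2/3) = 4·L^(-1/2).
Profit maximization for a price taker requires P·MP_L = w: 14·4·L^(-1/2) = 8.
So L^(-1/2) = 1/7, which gives L = 49.

L* = 49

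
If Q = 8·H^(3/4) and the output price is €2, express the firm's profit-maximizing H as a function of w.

H(w) = 20736/w^(4)

MP_H = (3/4)·8·H^(-1/4) = 6·H^(-1/4).
Setting P·MP_H = w: 12·H^(-1/4) = w.
Solving for H: H^(-1/4) = w/12, so H = (12/w)^(4).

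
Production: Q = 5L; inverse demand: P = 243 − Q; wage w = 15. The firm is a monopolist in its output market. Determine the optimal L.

Marginal revenue from the inverse demand is MR = 243 − 2Q.
The marginal product is MP_L = 5.
A monopolist hires until marginal revenue product equals the wage: MR·MP_L = w.
(243 − 10L)·5 = 15, so L = 24.

L* = 24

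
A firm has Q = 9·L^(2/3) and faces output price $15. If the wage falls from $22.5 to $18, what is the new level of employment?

L* = 125

From P·MP_L = w with MP_L = 6·L^(-1/3), the labor demand is L(w) = (90/w)^(3).
At w = 22.5: L = 64. At w = 18: L = 125.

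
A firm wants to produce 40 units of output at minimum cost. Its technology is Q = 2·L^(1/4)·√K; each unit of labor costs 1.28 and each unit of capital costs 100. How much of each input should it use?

Cost minimization requires the marginal rate of technical substitution to equal the input-price ratio: MP_L/MP_K = w/r.
Here MP_L/MP_K = (1/4)·(K/L)/(1/2) = 0.5·(K/L). Setting this equal to 1.28/100 = 0.0128 gives K = 0.0256L.
Substituting into Q = 40: 2·L^(1/4)·(0.0256L)^(1/2) = 40.
Solving, L = 625 and K = 16.

L* = 625, K* = 16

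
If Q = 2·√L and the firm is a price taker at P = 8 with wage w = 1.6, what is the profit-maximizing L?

L* = 25

MP_L = (1/2)·2·L^(-1/2) = L^(-1/2).
Profit maximization for a price taker requires P·MP_L = w: 8·L^(-1/2) = 1.6.
So L^(-1/2) = 0.2, which gives L = 25.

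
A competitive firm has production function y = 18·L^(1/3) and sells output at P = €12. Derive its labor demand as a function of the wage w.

L(w) = (72/w)^(3/2)

MP_L = (1/3)·18·L^(-2/3) = 6·L^(-2/3).
Setting P·MP_L = w: 72·L^(-2/3) = w.
Solving for L: L^(-2/3) = w/72, so L = (72/w)^(3/2).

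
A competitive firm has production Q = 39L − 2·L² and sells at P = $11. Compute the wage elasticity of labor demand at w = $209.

From P·MP_L = w with MP_L = 39 − 4L, labor demand is L(w) = (39 − w/11)/4.
dL/dw = −1/(44) = -1/44.
At w = 209, L = 5, so ε = (dL/dw)·(w/L) = (-1/44)·(209/5) = -0.95.

ε = -0.95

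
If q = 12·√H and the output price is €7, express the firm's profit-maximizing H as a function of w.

MP_H = (1/2)·12·H^(-1/2) = 6·H^(-1/2).
Setting P·MP_H = w: 42·H^(-1/2) = w.
Solving for H: H^(-1/2) = w/42, so H = (42/w)^(2).

H(w) = 1764/w²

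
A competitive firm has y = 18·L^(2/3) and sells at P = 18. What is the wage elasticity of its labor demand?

ε = -3

MP_L = (2/3)·18·L^(-1/3), so P·MP_L = w gives 216·L^(-1/3) = w.
Solving, L(w) = (216/w)^(3). This is a constant-elasticity form: L ∝ w^(−3), so ε = −3.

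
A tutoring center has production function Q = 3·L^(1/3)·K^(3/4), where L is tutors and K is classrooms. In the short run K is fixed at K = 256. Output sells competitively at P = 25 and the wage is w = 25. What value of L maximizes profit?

L* = 512

With K = 256, MP_L = (1/3)·3·L^(-2/3)·256^(3/4) = 64·L^(-2/3).
Profit maximization for a price taker requires P·MP_L = w: 25·64·L^(-2/3) = 25.
So L^(-2/3) = 0.015625, which gives L = 512.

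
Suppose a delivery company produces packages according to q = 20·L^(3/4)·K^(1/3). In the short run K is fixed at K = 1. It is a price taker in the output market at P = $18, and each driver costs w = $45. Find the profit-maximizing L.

L* = 1296

With K = 1, MP_L = (3/4)·20·L^(-1/4)·1^(1/3) = 15·L^(-1/4).
Profit maximization for a price taker requires P·MP_L = w: 18·15·L^(-1/4) = 45.
So L^(-1/4) = 1/6, which gives L = 1296.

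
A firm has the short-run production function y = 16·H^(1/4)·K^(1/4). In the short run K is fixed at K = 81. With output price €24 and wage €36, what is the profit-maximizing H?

H* = 16

With K = 81, MP_H = (1/4)·16·H^(-3/4)·81^(1/4) = 12·H^(-3/4).
Profit maximization for a price taker requires P·MP_H = w: 24·12·H^(-3/4) = 36.
So H^(-3/4) = 0.125, which gives H = 16.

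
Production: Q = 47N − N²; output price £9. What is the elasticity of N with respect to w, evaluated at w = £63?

ε = -0.175

From P·MP_N = w with MP_N = 47 − 2N, labor demand is N(w) = (47 − w/9)/2.
dN/dw = −1/(18) = -1/18.
At w = 63, N = 20, so ε = (dN/dw)·(w/N) = (-1/18)·(63/20) = -0.175.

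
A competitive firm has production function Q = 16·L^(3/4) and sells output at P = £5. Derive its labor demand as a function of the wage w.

L(w) = (60/w)^(4)

MP_L = (3/4)·16·L^(-1/4) = 12·L^(-1/4).
Setting P·MP_L = w: 60·L^(-1/4) = w.
Solving for L: L^(-1/4) = w/60, so L = (60/w)^(4).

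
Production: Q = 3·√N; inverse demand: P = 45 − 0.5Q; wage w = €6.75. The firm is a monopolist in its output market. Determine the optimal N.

Marginal revenue from the inverse demand is MR = 45 − Q.
The marginal product is MP_N = 1.5·N^(-1/2).
A monopolist hires until marginal revenue product equals the wage: MR·MP_N = w.
At N, Q = 3·√N. Substituting and solving: (45 − 3·√N)·1.5·N^(-1/2) = 6.75 gives N = 36.

N* = 36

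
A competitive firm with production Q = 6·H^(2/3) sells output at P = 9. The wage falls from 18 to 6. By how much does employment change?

ΔH = 208

From P·MP_H = w with MP_H = 4·H^(-1/3), the labor demand is H(w) = (36/w)^(3).
At w = 18: H = 8. At w = 6: H = 216.
ΔH = 216 − 8 = 208.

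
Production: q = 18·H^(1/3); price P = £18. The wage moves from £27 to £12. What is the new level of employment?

H* = 27

From P·MP_H = w with MP_H = 6·H^(-2/3), the labor demand is H(w) = (108/w)^(3/2).
At w = 27: H = 8. At w = 12: H = 27.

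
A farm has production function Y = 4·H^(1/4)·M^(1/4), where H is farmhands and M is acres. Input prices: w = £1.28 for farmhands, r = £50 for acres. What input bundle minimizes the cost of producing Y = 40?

H* = 625, M* = 16

Cost minimization requires the marginal rate of technical substitution to equal the input-price ratio: MP_H/MP_M = w/r.
Here MP_H/MP_M = (1/4)·(M/H)/(1/4) = (M/H). Setting this equal to 1.28/50 = 0.0256 gives M = 0.0256H.
Substituting into Y = 40: 4·H^(1/4)·(0.0256H)^(1/4) = 40.
Solving, H = 625 and M = 16.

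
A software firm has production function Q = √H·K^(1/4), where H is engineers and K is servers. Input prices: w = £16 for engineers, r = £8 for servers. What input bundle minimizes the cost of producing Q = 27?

H* = 81, K* = 81

Cost minimization requires the marginal rate of technical substitution to equal the input-price ratio: MP_H/MP_K = w/r.
Here MP_H/MP_K = (1/2)·(K/H)/(1/4) = 2·(K/H). Setting this equal to 16/8 = 2 gives K = H.
Substituting into Q = 27: H^(1/2)·(H)^(1/4) = 27.
Solving, H = 81 and K = 81.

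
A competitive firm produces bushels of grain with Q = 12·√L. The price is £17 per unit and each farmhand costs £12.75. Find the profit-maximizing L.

L* = 64

MP_L = (1/2)·12·L^(-1/2) = 6·L^(-1/2).
Profit maximization for a price taker requires P·MP_L = w: 17·6·L^(-1/2) = 12.75.
So L^(-1/2) = 0.125, which gives L = 64.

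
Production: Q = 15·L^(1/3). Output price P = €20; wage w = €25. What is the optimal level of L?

MP_L = (1/3)·15·L^(-2/3) = 5·L^(-2/3).
Profit maximization for a price taker requires P·MP_L = w: 20·5·L^(-2/3) = 25.
So L^(-2/3) = 0.25, which gives L = 8.

L* = 8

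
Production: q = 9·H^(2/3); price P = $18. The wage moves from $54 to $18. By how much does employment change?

From P·MP_H = w with MP_H = 6·H^(-1/3), the labor demand is H(w) = (108/w)^(3).
At w = 54: H = 8. At w = 18: H = 216.
ΔH = 216 − 8 = 208.

ΔH = 208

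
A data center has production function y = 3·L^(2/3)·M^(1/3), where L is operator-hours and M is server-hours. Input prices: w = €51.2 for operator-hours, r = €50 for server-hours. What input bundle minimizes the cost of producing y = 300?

L* = 125, M* = 64

Cost minimization requires the marginal rate of technical substitution to equal the input-price ratio: MP_L/MP_M = w/r.
Here MP_L/MP_M = (2/3)·(M/L)/(1/3) = 2·(M/L). Setting this equal to 51.2/50 = 1.024 gives M = 0.512L.
Substituting into y = 300: 3·L^(2/3)·(0.512L)^(1/3) = 300.
Solving, L = 125 and M = 64.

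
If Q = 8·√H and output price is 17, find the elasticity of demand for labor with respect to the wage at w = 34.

ε = -2

MP_H = (1/2)·8·H^(-1/2), so P·MP_H = w gives 68·H^(-1/2) = w.
Solving, H(w) = (68/w)^(2). This is a constant-elasticity form: H ∝ w^(−2), so ε = −2.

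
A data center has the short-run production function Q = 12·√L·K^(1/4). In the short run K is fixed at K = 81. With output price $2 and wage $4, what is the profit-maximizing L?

L* = 81

With K = 81, MP_L = (1/2)·12·L^(-1/2)·81^(1/4) = 18·L^(-1/2).
Profit maximization for a price taker requires P·MP_L = w: 2·18·L^(-1/2) = 4.
So L^(-1/2) = 1/9, which gives L = 81.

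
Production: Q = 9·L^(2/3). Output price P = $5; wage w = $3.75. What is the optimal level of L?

L* = 512

MP_L = (2/3)·9·L^(-1/3) = 6·L^(-1/3).
Profit maximization for a price taker requires P·MP_L = w: 5·6·L^(-1/3) = 3.75.
So L^(-1/3) = 0.125, which gives L = 512.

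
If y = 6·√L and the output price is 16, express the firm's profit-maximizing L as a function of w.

MP_L = (1/2)·6·L^(-1/2) = 3·L^(-1/2).
Setting P·MP_L = w: 48·L^(-1/2) = w.
Solving for L: L^(-1/2) = w/48, so L = (48/w)^(2).

L(w) = 2304/w²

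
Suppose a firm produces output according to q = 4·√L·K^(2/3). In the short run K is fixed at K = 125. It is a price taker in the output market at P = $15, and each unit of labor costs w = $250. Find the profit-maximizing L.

With K = 125, MP_L = (1/2)·4·L^(-1/2)·125^(2/3) = 50·L^(-1/2).
Profit maximization for a price taker requires P·MP_L = w: 15·50·L^(-1/2) = 250.
So L^(-1/2) = 1/3, which gives L = 9.

L* = 9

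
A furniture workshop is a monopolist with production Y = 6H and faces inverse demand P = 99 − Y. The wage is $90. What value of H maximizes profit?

H* = 7

Marginal revenue from the inverse demand is MR = 99 − 2Y.
The marginal product is MP_H = 6.
A monopolist hires until marginal revenue product equals the wage: MR·MP_H = w.
(99 − 12H)·6 = 90, so H = 7.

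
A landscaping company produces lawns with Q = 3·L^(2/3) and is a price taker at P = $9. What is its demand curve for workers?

MP_L = (2/3)·3·L^(-1/3) = 2·L^(-1/3).
Setting P·MP_L = w: 18·L^(-1/3) = w.
Solving for L: L^(-1/3) = w/18, so L = (18/w)^(3).

L(w) = 5832/w³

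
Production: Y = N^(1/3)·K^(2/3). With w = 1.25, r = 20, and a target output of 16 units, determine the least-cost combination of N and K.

N* = 64, K* = 8

Cost minimization requires the marginal rate of technical substitution to equal the input-price ratio: MP_N/MP_K = w/r.
Here MP_N/MP_K = (1/3)·(K/N)/(2/3) = 0.5·(K/N). Setting this equal to 1.25/20 = 0.0625 gives K = 0.125N.
Substituting into Y = 16: N^(1/3)·(0.125N)^(2/3) = 16.
Solving, N = 64 and K = 8.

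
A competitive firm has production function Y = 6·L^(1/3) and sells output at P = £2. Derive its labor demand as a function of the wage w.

MP_L = (1/3)·6·L^(-2/3) = 2·L^(-2/3).
Setting P·MP_L = w: 4·L^(-2/3) = w.
Solving for L: L^(-2/3) = w/4, so L = (4/w)^(3/2).

L(w) = (4/w)^(3/2)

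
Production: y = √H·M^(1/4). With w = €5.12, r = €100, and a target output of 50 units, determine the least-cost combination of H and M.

H* = 625, M* = 16

Cost minimization requires the marginal rate of technical substitution to equal the input-price ratio: MP_H/MP_M = w/r.
Here MP_H/MP_M = (1/2)·(M/H)/(1/4) = 2·(M/H). Setting this equal to 5.12/100 = 0.0512 gives M = 0.0256H.
Substituting into y = 50: H^(1/2)·(0.0256H)^(1/4) = 50.
Solving, H = 625 and M = 16.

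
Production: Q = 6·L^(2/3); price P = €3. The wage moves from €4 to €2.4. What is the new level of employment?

From P·MP_L = w with MP_L = 4·L^(-1/3), the labor demand is L(w) = (12/w)^(3).
At w = 4: L = 27. At w = 2.4: L = 125.

L* = 125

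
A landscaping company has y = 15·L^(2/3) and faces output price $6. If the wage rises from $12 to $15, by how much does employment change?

ΔL = -61

From P·MP_L = w with MP_L = 10·L^(-1/3), the labor demand is L(w) = (60/w)^(3).
At w = 12: L = 125. At w = 15: L = 64.
ΔL = 64 − 125 = -61.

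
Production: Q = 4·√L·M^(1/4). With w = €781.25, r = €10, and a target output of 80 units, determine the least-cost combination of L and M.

L* = 16, M* = 625

Cost minimization requires the marginal rate of technical substitution to equal the input-price ratio: MP_L/MP_M = w/r.
Here MP_L/MP_M = (1/2)·(M/L)/(1/4) = 2·(M/L). Setting this equal to 781.25/10 = 78.125 gives M = 39.0625L.
Substituting into Q = 80: 4·L^(1/2)·(39.0625L)^(1/4) = 80.
Solving, L = 16 and M = 625.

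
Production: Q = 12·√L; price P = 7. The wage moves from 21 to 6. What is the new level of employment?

L* = 49

From P·MP_L = w with MP_L = 6·L^(-1/2), the labor demand is L(w) = (42/w)^(2).
At w = 21: L = 4. At w = 6: L = 49.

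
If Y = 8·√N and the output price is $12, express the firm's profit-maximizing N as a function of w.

MP_N = (1/2)·8·N^(-1/2) = 4·N^(-1/2).
Setting P·MP_N = w: 48·N^(-1/2) = w.
Solving for N: N^(-1/2) = w/48, so N = (48/w)^(2).

N(w) = 2304/w²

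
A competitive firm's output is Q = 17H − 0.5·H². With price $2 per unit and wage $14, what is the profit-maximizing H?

H* = 10

The marginal product of H is MP_H = 17 − H.
A price-taking firm hires until the value of the marginal product equals the wage: P·MP_H = w, so 2·(17 − H) = 14.
Then 17 − H = 7, giving H = 10.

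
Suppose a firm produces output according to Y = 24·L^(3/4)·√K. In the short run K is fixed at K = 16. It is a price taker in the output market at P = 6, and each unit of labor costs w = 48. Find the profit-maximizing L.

With K = 16, MP_L = (3/4)·24·L^(-1/4)·16^(1/2) = 72·L^(-1/4).
Profit maximization for a price taker requires P·MP_L = w: 6·72·L^(-1/4) = 48.
So L^(-1/4) = 1/9, which gives L = 6561.

L* = 6561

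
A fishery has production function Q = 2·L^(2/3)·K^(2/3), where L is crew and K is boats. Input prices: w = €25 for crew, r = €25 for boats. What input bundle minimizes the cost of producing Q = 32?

Cost minimization requires the marginal rate of technical substitution to equal the input-price ratio: MP_L/MP_K = w/r.
Here MP_L/MP_K = (2/3)·(K/L)/(2/3) = (K/L). Setting this equal to 25/25 = 1 gives K = L.
Substituting into Q = 32: 2·L^(2/3)·(L)^(2/3) = 32.
Solving, L = 8 and K = 8.

L* = 8, K* = 8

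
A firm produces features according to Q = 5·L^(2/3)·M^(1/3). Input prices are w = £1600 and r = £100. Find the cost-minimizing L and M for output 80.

L* = 8, M* = 64

Cost minimization requires the marginal rate of technical substitution to equal the input-price ratio: MP_L/MP_M = w/r.
Here MP_L/MP_M = (2/3)·(M/L)/(1/3) = 2·(M/L). Setting this equal to 1600/100 = 16 gives M = 8L.
Substituting into Q = 80: 5·L^(2/3)·(8L)^(1/3) = 80.
Solving, L = 8 and M = 64.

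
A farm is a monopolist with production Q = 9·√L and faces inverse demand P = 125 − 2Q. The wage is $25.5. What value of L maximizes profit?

Marginal revenue from the inverse demand is MR = 125 − 4Q.
The marginal product is MP_L = 4.5·L^(-1/2).
A monopolist hires until marginal revenue product equals the wage: MR·MP_L = w.
At L, Q = 9·√L. Substituting and solving: (125 − 36·√L)·4.5·L^(-1/2) = 25.5 gives L = 9.

L* = 9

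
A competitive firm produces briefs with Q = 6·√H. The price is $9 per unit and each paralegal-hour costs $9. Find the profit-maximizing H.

H* = 9

MP_H = (1/2)·6·H^(-1/2) = 3·H^(-1/2).
Profit maximization for a price taker requires P·MP_H = w: 9·3·H^(-1/2) = 9.
So H^(-1/2) = 1/3, which gives H = 9.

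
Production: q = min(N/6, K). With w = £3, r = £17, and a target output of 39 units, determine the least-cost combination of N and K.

N* = 234, K* = 39

With a fixed-proportions technology, the cost-minimizing bundle uses no slack in either input: N/6 = K = q.
So N = 6·39 = 234 and K = 39.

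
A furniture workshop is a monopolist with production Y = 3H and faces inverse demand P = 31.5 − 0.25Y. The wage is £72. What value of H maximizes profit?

Marginal revenue from the inverse demand is MR = 31.5 − 0.5Y.
The marginal product is MP_H = 3.
A monopolist hires until marginal revenue product equals the wage: MR·MP_H = w.
(31.5 − 1.5H)·3 = 72, so H = 5.

H* = 5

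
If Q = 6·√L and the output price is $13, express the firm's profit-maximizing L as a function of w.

MP_L = (1/2)·6·L^(-1/2) = 3·L^(-1/2).
Setting P·MP_L = w: 39·L^(-1/2) = w.
Solving for L: L^(-1/2) = w/39, so L = (39/w)^(2).

L(w) = 1521/w²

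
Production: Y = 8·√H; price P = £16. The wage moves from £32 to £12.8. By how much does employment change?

ΔH = 21

From P·MP_H = w with MP_H = 4·H^(-1/2), the labor demand is H(w) = (64/w)^(2).
At w = 32: H = 4. At w = 12.8: H = 25.
ΔH = 25 − 4 = 21.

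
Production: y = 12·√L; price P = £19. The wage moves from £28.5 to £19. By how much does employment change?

From P·MP_L = w with MP_L = 6·L^(-1/2), the labor demand is L(w) = (114/w)^(2).
At w = 28.5: L = 16. At w = 19: L = 36.
ΔL = 36 − 16 = 20.

ΔL = 20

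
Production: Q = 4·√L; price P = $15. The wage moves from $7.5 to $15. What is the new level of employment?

L* = 4

From P·MP_L = w with MP_L = 2·L^(-1/2), the labor demand is L(w) = (30/w)^(2).
At w = 7.5: L = 16. At w = 15: L = 4.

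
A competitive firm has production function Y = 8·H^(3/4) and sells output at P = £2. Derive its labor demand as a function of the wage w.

MP_H = (3/4)·8·H^(-1/4) = 6·H^(-1/4).
Setting P·MP_H = w: 12·H^(-1/4) = w.
Solving for H: H^(-1/4) = w/12, so H = (12/w)^(4).

H(w) = 20736/w^(4)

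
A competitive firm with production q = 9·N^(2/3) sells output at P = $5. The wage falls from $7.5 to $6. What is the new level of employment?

N* = 125

From P·MP_N = w with MP_N = 6·N^(-1/3), the labor demand is N(w) = (30/w)^(3).
At w = 7.5: N = 64. At w = 6: N = 125.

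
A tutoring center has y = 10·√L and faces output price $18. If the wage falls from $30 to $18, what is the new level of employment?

From P·MP_L = w with MP_L = 5·L^(-1/2), the labor demand is L(w) = (90/w)^(2).
At w = 30: L = 9. At w = 18: L = 25.

L* = 25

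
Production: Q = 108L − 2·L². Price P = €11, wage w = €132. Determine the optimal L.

L* = 24

The marginal product of L is MP_L = 108 − 4L.
A price-taking firm hires until the value of the marginal product equals the wage: P·MP_L = w, so 11·(108 − 4L) = 132.
Then 108 − 4L = 12, giving L = 24.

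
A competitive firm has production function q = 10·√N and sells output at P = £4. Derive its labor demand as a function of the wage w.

N(w) = 400/w²

MP_N = (1/2)·10·N^(-1/2) = 5·N^(-1/2).
Setting P·MP_N = w: 20·N^(-1/2) = w.
Solving for N: N^(-1/2) = w/20, so N = (20/w)^(2).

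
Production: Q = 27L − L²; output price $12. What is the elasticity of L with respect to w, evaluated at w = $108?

ε = -0.5

From P·MP_L = w with MP_L = 27 − 2L, labor demand is L(w) = (27 − w/12)/2.
dL/dw = −1/(24) = -1/24.
At w = 108, L = 9, so ε = (dL/dw)·(w/L) = (-1/24)·(108/9) = -0.5.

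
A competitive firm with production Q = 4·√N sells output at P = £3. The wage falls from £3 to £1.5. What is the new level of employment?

N* = 16

From P·MP_N = w with MP_N = 2·N^(-1/2), the labor demand is N(w) = (6/w)^(2).
At w = 3: N = 4. At w = 1.5: N = 16.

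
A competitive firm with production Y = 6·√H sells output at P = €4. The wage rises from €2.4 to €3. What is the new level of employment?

From P·MP_H = w with MP_H = 3·H^(-1/2), the labor demand is H(w) = (12/w)^(2).
At w = 2.4: H = 25. At w = 3: H = 16.

H* = 16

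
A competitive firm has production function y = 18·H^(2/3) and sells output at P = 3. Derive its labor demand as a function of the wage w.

H(w) = 46656/w³

MP_H = (2/3)·18·H^(-1/3) = 12·H^(-1/3).
Setting P·MP_H = w: 36·H^(-1/3) = w.
Solving for H: H^(-1/3) = w/36, so H = (36/w)^(3).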